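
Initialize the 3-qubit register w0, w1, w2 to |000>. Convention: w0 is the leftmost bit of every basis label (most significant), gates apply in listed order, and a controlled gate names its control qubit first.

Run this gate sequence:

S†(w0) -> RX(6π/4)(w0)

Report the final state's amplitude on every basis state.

The final amplitudes are -sqrt(2)/2 on |000>, -sqrt(2)*I/2 on |100>, and 0 on every other basis state.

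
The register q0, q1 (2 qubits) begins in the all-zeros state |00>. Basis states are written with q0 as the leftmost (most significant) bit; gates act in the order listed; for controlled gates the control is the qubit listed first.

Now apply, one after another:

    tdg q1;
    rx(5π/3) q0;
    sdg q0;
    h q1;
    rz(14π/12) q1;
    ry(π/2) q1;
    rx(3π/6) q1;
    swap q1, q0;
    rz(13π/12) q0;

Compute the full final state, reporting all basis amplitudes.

The resulting statevector has amplitude -sqrt(6)*exp(3*I*pi/8)/8 - sqrt(6)*exp(7*I*pi/8)/8 + sqrt(6)*exp(I*pi/24)/8 + sqrt(6)*exp(13*I*pi/24)/8 on |00>, -sqrt(2)*exp(3*I*pi/8)/8 - sqrt(2)*exp(7*I*pi/8)/8 + sqrt(2)*exp(I*pi/24)/8 + sqrt(2)*exp(13*I*pi/24)/8 on |01>, sqrt(6)*exp(23*I*pi/24)/8 + sqrt(6)*exp(I*pi/8)/8 + sqrt(6)*exp(5*I*pi/8)/8 + sqrt(6)*exp(11*I*pi/24)/8 on |10>, sqrt(2)*exp(23*I*pi/24)/8 + sqrt(2)*exp(I*pi/8)/8 + sqrt(2)*exp(5*I*pi/8)/8 + sqrt(2)*exp(11*I*pi/24)/8 on |11>.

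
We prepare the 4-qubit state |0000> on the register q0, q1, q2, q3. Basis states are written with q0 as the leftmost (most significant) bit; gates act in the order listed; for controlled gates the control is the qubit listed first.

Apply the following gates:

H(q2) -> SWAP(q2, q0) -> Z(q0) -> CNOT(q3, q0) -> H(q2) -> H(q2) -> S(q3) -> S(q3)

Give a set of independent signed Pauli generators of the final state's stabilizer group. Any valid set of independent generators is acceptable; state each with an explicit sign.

One valid set of independent stabilizer generators is -XIII, +IZII, +IIZI, +IIIZ (any independent generating set of the same group is equally correct). Key observation: the block from step 5 through step 6 cancels to the identity and can be dropped.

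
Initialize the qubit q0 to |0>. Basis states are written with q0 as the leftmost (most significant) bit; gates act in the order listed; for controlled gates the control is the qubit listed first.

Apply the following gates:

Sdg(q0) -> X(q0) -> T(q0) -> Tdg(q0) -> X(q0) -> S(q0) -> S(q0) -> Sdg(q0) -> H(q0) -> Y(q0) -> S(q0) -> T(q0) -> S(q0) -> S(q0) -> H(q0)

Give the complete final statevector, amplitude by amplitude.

After the circuit, the state carries amplitude -I/2 + exp(I*pi/4)/2 on |0>, -I/2 - exp(I*pi/4)/2 on |1>. Key observation: gates 1-6 undo each other exactly, leaving only the rest of the circuit to track.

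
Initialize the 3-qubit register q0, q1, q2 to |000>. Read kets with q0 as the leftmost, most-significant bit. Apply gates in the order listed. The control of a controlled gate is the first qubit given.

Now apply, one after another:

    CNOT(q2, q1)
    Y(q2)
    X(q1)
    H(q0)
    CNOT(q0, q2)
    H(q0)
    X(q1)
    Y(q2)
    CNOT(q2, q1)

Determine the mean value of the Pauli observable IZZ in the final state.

The observable IZZ averages to 1.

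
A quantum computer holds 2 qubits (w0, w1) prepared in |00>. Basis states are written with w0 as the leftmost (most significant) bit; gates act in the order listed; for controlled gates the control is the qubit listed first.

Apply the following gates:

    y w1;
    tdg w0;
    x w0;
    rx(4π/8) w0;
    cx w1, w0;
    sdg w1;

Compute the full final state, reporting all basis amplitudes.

The final amplitudes are 0 on |00>, sqrt(2)/2 on |01>, 0 on |10>, -sqrt(2)*I/2 on |11>.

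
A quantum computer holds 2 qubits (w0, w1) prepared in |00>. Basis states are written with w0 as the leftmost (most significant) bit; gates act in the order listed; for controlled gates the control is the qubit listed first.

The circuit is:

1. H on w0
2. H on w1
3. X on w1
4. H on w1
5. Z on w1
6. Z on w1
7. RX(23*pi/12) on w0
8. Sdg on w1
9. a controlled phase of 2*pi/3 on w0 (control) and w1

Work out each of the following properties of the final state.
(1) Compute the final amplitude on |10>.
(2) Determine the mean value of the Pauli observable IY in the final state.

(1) The amplitude on |10> is -sqrt(6*sqrt(2) + 12)/8 - sqrt(4 - 2*sqrt(2))/8 - I*sqrt(2*sqrt(2) + 4)/8 + I*sqrt(12 - 6*sqrt(2))/8. Key observation: gates 2-5 undo each other exactly, leaving only the rest of the circuit to track.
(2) The expectation value of IY is 0.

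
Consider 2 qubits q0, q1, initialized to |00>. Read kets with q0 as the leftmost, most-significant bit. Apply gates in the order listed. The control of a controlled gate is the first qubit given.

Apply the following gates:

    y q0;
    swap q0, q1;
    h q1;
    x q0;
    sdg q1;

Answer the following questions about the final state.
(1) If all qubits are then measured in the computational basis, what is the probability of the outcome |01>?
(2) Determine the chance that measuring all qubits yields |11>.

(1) The probability of measuring |01> is 0.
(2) A full measurement returns |11> with probability 1/2.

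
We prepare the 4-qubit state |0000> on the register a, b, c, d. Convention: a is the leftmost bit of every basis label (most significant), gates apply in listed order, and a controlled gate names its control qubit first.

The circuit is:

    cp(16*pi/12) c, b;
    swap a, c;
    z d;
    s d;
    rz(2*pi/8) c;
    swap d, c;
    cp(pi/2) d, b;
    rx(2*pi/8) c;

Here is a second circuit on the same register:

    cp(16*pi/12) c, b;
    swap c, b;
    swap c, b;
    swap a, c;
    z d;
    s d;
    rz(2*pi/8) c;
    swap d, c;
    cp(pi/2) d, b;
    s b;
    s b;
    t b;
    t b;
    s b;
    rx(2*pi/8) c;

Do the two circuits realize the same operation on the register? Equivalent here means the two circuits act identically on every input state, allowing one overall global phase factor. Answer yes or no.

Yes, they are equivalent — the unitaries differ by at most a global phase.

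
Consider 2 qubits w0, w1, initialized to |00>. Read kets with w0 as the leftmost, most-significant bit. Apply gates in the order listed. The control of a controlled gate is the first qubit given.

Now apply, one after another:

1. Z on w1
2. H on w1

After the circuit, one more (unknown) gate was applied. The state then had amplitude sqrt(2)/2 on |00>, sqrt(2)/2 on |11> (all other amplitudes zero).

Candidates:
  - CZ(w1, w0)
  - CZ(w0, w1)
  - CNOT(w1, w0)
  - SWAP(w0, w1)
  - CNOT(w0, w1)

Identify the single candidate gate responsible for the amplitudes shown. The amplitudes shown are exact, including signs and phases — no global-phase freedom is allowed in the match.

It was CNOT(w1, w0) that produced the state shown.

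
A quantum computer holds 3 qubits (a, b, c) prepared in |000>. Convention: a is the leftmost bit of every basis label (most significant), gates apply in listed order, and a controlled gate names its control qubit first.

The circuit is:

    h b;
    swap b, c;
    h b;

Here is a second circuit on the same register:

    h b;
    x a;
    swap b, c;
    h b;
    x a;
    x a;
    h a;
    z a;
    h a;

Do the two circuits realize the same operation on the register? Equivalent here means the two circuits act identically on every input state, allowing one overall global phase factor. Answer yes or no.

Yes — the two circuits implement the same unitary up to a global phase.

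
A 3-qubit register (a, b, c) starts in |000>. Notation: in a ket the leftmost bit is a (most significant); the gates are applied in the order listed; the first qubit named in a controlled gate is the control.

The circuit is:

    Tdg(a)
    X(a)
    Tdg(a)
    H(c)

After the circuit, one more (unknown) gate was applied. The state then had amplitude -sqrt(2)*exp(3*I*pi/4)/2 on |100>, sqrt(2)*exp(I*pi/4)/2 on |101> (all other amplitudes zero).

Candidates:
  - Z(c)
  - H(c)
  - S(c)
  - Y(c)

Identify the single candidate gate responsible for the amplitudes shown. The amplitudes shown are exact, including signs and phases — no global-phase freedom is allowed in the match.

The applied gate was S(c).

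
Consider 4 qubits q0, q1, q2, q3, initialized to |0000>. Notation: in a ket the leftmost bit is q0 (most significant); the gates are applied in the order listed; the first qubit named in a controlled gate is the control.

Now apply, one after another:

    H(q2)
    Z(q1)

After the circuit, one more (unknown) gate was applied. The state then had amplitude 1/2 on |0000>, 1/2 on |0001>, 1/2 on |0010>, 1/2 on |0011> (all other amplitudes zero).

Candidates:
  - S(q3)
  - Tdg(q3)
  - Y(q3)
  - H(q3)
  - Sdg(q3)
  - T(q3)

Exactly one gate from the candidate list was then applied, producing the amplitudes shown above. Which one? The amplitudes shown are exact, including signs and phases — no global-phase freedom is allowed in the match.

The applied gate was H(q3).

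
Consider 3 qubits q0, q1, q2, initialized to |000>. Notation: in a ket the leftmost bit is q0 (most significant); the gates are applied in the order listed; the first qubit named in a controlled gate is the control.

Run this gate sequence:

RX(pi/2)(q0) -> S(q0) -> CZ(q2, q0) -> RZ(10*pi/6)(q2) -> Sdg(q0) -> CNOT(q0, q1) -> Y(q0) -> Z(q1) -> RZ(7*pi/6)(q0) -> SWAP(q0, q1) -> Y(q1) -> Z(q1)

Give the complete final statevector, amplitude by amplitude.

The resulting statevector has amplitude -sqrt(2)*exp(3*I*pi/4)/2 on |000>, sqrt(2)*exp(I*pi/12)/2 on |110>, and 0 on every other basis state.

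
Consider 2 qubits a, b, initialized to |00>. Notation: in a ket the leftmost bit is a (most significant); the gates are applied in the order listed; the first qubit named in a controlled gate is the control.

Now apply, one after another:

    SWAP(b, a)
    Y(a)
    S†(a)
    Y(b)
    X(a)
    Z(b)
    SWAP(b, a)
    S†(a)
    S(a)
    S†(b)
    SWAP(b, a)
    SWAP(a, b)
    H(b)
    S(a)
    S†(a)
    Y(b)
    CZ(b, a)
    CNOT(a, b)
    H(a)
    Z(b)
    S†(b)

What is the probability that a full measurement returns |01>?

The probability of measuring |01> is 1/4.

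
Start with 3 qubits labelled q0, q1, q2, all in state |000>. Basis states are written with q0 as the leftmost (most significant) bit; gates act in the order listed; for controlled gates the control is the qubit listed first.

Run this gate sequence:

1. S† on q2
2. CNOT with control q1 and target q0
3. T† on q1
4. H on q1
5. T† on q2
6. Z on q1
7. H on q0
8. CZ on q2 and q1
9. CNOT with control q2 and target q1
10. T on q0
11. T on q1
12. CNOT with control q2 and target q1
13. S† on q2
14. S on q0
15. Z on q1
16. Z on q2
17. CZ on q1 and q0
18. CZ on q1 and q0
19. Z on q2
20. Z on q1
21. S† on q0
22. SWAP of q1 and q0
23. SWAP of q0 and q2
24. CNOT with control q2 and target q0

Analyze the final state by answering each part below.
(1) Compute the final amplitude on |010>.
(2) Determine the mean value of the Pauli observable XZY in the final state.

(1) The final state's coefficient on |010> equals exp(I*pi/4)/2. Key observation: the block from step 14 through step 21 cancels to the identity and can be dropped.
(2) The expectation value of XZY is 0.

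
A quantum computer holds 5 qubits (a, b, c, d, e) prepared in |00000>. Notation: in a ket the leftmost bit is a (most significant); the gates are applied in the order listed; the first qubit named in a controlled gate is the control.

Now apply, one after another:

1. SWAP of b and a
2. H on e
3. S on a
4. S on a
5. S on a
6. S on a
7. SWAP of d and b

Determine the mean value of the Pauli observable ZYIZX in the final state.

The observable ZYIZX averages to 0. Key observation: steps 3-6 multiply out to the identity, so the circuit reduces to the remaining gates.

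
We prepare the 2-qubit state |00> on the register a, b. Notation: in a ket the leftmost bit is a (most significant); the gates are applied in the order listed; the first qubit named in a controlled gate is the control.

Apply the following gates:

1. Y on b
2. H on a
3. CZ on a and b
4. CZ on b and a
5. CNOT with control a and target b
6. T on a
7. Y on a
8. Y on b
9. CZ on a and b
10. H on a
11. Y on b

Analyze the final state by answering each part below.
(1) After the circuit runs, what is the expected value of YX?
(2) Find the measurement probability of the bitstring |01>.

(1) In the final state, YX has expectation -sqrt(2)/2.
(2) The probability of measuring |01> is 1/4.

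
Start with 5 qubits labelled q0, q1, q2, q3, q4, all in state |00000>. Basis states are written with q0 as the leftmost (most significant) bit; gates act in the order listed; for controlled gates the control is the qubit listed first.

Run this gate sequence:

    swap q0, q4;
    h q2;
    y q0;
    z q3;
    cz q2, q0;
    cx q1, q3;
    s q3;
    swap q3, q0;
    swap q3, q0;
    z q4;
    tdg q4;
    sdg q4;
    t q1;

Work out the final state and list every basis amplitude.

After the circuit, the state carries amplitude sqrt(2)*I/2 on |10000>, -sqrt(2)*I/2 on |10100>, and 0 on every other basis state. Key observation: the block from step 8 through step 9 cancels to the identity and can be dropped.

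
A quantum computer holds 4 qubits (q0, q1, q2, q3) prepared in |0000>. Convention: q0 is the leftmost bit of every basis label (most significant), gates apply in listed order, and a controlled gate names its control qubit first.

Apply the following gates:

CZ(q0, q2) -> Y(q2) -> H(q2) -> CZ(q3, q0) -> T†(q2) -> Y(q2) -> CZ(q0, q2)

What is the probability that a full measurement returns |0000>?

A full measurement returns |0000> with probability 1/2.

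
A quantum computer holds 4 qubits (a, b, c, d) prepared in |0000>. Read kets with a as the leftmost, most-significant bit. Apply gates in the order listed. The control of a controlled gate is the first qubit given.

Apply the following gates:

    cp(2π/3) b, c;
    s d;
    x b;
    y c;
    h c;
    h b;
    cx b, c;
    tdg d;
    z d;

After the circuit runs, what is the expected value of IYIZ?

In the final state, IYIZ has expectation 0.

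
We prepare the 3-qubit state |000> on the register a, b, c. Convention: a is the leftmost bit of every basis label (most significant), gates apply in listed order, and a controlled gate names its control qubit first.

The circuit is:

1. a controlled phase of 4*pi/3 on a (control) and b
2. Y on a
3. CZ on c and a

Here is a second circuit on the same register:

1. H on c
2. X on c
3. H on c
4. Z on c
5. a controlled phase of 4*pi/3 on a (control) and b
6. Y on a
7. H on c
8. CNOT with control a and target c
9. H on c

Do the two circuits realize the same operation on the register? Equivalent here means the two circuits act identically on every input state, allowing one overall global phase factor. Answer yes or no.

Yes: on every input state the two circuits agree up to one overall phase factor.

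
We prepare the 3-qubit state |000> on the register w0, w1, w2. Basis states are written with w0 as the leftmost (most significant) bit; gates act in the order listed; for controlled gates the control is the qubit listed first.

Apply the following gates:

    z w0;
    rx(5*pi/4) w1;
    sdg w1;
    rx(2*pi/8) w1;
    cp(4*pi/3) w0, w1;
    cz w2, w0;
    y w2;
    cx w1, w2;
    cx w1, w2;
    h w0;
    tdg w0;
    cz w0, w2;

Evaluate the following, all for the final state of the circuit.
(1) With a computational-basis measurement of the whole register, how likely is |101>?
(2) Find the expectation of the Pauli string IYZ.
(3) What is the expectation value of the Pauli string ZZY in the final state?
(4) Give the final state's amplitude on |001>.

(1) A full measurement returns |101> with probability 1/8. Key observation: the block from step 8 through step 9 cancels to the identity and can be dropped.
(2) The observable IYZ averages to -1/2.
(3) The expectation value of ZZY is 0.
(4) The final state's coefficient on |001> equals -1/4 - I/4.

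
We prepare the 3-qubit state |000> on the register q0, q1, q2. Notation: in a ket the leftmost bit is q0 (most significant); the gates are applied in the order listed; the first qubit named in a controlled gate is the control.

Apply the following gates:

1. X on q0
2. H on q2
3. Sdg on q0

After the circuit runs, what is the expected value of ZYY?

The observable ZYY averages to 0.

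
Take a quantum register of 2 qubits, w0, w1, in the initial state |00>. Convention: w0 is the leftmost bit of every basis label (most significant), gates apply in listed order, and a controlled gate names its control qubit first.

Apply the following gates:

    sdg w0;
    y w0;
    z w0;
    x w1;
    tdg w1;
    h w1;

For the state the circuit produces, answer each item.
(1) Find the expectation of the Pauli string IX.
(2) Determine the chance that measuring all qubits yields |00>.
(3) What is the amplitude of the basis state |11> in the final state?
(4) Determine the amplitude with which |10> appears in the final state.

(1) The observable IX averages to -1.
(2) Outcome |00> occurs with probability 0.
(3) |11> carries amplitude sqrt(2)*exp(I*pi/4)/2 in the final state.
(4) The final state's coefficient on |10> equals -sqrt(2)*exp(I*pi/4)/2.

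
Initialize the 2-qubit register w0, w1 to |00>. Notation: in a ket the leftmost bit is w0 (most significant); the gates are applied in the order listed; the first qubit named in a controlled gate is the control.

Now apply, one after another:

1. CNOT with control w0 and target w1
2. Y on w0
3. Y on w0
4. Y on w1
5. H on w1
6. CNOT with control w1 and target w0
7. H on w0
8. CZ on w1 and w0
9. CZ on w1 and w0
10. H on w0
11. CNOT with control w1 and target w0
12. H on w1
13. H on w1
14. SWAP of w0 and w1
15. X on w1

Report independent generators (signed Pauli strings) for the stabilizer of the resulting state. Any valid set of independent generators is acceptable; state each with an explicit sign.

The final state is stabilized by the group generated by -XI, -IZ; other independent generating sets are equally valid. Key observation: steps 5-12 multiply out to the identity, so the circuit reduces to the remaining gates.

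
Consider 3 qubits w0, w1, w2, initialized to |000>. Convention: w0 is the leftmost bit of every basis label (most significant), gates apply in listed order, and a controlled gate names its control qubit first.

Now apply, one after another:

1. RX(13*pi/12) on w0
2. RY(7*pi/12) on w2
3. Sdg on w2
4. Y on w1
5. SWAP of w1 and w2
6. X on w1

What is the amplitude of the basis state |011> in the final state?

|011> carries amplitude I*(-sqrt(3) + sqrt(2))/4 in the final state.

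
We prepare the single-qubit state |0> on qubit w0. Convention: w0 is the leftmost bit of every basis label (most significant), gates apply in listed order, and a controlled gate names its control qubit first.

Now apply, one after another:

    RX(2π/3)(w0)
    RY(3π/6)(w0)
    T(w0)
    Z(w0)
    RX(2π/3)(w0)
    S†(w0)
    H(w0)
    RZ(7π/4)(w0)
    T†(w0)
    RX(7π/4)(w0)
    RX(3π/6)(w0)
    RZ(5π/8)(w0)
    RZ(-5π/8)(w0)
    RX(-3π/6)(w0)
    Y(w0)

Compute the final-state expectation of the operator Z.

The observable Z averages to -1/4. Key observation: the block from step 11 through step 14 cancels to the identity and can be dropped.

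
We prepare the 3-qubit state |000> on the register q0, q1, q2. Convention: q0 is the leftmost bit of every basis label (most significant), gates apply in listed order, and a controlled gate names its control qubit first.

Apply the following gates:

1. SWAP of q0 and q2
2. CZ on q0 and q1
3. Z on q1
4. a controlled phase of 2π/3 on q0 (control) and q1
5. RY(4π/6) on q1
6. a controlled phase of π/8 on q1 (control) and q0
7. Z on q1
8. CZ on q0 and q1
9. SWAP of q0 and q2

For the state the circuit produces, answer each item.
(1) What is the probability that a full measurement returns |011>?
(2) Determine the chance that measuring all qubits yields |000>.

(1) The probability of measuring |011> is 0.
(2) Outcome |000> occurs with probability 1/4.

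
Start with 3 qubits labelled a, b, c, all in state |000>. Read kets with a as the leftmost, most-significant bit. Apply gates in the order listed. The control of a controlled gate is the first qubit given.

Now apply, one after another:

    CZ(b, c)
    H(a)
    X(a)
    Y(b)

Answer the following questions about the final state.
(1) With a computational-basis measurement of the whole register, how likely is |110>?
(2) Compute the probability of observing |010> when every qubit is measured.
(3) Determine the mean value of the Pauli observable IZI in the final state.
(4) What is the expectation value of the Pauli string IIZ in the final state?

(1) Outcome |110> occurs with probability 1/2.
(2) The probability of measuring |010> is 1/2.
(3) The observable IZI averages to -1.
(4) In the final state, IIZ has expectation 1.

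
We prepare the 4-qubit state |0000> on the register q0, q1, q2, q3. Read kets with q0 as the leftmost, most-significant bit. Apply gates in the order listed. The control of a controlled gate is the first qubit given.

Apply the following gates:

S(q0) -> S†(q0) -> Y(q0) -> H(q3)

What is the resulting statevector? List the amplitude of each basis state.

The resulting statevector has amplitude sqrt(2)*I/2 on |1000>, sqrt(2)*I/2 on |1001>, and 0 on every other basis state. Key observation: the block from step 1 through step 2 cancels to the identity and can be dropped.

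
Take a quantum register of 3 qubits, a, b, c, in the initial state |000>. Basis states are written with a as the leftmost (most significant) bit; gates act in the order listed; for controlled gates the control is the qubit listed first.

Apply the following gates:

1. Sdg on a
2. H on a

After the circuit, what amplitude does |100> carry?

|100> carries amplitude sqrt(2)/2 in the final state.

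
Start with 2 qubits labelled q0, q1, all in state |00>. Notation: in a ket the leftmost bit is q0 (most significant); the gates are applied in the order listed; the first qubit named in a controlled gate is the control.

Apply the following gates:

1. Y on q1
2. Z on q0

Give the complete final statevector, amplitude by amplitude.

The resulting statevector has amplitude I on |01>, and 0 on every other basis state.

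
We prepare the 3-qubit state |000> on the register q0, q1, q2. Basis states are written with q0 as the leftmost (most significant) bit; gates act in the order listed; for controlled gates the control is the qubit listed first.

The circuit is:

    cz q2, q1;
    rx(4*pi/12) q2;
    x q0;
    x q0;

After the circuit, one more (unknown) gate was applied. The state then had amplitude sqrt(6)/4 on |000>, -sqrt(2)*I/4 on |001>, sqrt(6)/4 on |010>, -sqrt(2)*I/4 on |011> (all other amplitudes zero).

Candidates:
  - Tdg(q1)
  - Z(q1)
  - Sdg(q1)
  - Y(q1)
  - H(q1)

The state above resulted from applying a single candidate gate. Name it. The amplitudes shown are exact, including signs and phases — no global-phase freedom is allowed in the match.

The applied gate was H(q1).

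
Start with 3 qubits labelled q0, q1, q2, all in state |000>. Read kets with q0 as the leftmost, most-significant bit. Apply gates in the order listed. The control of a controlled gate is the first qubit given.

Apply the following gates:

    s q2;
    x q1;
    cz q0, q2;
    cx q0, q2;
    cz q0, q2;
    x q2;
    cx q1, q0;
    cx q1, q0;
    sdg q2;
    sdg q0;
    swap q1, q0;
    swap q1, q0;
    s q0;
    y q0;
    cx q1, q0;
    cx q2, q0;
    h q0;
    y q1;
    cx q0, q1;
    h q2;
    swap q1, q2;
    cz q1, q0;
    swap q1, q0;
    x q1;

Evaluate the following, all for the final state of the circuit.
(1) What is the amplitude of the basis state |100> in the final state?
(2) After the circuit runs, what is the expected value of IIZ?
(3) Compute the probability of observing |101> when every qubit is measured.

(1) The final state's coefficient on |100> equals 0. Key observation: gates 10-13 undo each other exactly, leaving only the rest of the circuit to track.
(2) The observable IIZ averages to 0.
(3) Outcome |101> occurs with probability 1/4.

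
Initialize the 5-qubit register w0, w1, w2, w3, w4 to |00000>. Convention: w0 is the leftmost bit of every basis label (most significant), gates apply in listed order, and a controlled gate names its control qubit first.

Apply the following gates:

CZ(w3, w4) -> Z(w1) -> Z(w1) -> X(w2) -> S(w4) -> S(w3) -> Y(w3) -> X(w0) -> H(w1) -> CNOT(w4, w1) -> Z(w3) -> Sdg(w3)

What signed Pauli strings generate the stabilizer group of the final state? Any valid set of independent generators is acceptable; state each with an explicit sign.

One valid set of independent stabilizer generators is +IXIII, -ZIIII, -IIZII, -IIIZI, +IIIIZ (any independent generating set of the same group is equally correct).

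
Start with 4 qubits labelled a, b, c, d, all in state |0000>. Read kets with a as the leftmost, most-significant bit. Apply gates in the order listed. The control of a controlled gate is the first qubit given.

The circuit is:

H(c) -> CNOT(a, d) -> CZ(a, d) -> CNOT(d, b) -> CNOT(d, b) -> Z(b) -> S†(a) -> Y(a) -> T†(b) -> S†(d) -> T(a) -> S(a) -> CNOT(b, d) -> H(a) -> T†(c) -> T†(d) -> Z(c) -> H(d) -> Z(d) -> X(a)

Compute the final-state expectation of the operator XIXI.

The expectation value of XIXI is sqrt(2)/2.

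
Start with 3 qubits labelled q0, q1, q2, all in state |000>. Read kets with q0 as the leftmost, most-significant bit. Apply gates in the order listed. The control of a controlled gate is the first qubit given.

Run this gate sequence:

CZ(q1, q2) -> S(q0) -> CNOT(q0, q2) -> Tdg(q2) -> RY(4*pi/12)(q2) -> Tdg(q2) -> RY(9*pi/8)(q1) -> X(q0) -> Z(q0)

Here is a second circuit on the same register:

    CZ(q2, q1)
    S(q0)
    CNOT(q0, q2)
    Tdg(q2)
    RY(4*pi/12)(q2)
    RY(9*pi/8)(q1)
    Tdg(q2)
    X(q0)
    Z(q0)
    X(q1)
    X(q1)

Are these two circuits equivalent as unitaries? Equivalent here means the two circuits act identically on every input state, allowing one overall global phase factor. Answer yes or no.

Yes, they are equivalent — the unitaries differ by at most a global phase.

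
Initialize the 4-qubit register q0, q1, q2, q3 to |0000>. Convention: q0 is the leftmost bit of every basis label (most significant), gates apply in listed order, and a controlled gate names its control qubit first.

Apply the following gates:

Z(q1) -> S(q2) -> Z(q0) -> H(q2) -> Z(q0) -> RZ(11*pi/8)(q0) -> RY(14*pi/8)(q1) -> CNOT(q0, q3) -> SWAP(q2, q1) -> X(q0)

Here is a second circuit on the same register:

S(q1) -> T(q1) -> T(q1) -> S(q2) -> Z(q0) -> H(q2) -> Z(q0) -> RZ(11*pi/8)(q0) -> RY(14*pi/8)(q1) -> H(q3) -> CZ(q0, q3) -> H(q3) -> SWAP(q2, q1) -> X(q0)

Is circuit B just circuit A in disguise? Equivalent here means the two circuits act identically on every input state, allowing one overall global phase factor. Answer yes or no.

Yes — the two circuits implement the same unitary up to a global phase.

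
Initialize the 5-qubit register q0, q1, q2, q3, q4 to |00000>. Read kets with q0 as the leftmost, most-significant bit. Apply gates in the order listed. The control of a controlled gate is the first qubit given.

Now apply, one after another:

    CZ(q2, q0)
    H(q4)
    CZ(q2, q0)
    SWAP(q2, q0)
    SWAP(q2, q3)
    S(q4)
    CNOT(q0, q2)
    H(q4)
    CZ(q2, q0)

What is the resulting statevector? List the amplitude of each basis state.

The resulting statevector has amplitude 1/2 + I/2 on |00000>, 1/2 - I/2 on |00001>, and 0 on every other basis state.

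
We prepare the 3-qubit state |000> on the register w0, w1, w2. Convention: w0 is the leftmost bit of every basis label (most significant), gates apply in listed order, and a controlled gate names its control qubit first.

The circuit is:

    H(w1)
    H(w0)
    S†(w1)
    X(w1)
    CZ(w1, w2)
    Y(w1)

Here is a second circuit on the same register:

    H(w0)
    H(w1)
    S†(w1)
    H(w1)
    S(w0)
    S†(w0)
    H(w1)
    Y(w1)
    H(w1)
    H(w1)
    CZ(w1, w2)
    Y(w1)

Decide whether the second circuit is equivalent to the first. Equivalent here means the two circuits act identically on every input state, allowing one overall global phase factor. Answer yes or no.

No — the two circuits implement different unitaries, even allowing a global phase.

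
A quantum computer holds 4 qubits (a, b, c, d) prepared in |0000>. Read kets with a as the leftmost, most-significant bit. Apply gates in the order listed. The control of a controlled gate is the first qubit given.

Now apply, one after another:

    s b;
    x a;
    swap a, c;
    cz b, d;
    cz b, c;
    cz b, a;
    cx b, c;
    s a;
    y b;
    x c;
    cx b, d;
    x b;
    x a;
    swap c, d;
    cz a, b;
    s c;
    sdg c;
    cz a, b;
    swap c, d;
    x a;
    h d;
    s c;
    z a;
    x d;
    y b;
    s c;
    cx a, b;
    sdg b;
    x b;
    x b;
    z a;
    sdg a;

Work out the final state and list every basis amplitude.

The resulting statevector has amplitude -sqrt(2)*I/2 on |0100>, sqrt(2)*I/2 on |0101>, and 0 on every other basis state. Key observation: gates 13-20 undo each other exactly, leaving only the rest of the circuit to track.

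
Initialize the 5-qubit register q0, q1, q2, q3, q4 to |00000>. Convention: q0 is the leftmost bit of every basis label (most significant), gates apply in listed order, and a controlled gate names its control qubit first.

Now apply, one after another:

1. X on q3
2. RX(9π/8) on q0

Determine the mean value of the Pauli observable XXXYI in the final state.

The observable XXXYI averages to 0.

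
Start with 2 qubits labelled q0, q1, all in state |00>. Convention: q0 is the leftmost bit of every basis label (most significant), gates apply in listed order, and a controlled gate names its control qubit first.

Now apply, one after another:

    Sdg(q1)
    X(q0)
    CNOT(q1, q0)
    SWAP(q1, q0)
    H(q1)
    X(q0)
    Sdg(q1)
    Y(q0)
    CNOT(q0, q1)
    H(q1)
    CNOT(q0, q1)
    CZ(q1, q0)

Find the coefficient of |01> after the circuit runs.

The amplitude on |01> is -1/2 - I/2.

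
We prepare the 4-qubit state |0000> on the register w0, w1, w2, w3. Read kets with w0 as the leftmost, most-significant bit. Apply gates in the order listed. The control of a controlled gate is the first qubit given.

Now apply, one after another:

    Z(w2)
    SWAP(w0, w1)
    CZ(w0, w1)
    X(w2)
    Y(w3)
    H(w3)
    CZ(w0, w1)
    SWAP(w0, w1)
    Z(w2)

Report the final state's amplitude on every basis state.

The final amplitudes are -sqrt(2)*I/2 on |0010>, sqrt(2)*I/2 on |0011>, and 0 on every other basis state.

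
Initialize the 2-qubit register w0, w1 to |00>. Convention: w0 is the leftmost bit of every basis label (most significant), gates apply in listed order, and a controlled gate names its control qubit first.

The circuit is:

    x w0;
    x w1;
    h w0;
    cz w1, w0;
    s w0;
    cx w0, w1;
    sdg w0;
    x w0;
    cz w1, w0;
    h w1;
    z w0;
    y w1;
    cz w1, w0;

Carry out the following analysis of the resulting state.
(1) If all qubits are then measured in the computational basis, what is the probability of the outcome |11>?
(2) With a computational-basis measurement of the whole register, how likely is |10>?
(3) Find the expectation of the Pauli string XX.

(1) The probability of measuring |11> is 1/4.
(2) Outcome |10> occurs with probability 1/4.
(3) The expectation value of XX is 1.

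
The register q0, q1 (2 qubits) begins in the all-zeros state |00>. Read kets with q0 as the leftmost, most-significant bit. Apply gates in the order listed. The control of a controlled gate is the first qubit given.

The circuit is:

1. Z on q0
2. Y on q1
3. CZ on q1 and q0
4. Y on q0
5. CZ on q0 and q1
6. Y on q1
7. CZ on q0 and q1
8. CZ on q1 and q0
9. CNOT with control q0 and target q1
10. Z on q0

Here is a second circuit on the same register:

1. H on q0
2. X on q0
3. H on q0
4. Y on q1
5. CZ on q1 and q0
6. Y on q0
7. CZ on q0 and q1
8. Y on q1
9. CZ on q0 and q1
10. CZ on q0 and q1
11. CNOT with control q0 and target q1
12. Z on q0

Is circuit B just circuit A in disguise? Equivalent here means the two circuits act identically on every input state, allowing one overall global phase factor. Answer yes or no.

Yes, they are equivalent — the unitaries differ by at most a global phase.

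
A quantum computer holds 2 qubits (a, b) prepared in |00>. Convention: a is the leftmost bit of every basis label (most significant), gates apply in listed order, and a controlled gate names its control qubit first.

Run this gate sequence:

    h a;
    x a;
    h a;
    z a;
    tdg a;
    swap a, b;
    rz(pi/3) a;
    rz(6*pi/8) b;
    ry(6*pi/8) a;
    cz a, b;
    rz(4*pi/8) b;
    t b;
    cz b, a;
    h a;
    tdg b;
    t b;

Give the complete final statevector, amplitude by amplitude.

The resulting statevector has amplitude sqrt(2)*(-sqrt(sqrt(2) + 2) - sqrt(2 - sqrt(2)))*exp(5*I*pi/24)/4 on |00>, 0 on |01>, sqrt(2)*(-sqrt(2 - sqrt(2)) + sqrt(sqrt(2) + 2))*exp(5*I*pi/24)/4 on |10>, 0 on |11>. Key observation: the block from step 1 through step 4 cancels to the identity and can be dropped.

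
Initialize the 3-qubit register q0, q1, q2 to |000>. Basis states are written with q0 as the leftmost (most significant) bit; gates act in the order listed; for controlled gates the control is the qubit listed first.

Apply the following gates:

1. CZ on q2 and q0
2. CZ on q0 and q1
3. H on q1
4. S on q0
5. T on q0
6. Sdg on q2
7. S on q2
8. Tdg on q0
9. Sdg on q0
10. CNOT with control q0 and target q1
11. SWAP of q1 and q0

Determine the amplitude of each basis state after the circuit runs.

After the circuit, the state carries amplitude sqrt(2)/2 on |000>, sqrt(2)/2 on |100>, and 0 on every other basis state. Key observation: the block from step 4 through step 9 cancels to the identity and can be dropped.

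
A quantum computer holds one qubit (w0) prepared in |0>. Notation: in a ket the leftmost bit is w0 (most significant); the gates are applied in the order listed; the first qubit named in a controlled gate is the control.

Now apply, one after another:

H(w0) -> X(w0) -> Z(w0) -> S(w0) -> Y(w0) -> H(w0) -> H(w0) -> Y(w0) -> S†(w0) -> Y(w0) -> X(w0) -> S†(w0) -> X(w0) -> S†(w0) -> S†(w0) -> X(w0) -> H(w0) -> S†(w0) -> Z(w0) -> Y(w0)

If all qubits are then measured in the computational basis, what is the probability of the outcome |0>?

A full measurement returns |0> with probability 1/2.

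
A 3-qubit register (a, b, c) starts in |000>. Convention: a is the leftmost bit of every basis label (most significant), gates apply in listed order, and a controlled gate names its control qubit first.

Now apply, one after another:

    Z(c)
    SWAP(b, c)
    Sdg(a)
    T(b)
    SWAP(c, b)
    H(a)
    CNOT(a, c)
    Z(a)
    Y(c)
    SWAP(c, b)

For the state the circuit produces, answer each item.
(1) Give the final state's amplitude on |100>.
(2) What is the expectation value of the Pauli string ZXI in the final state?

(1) The final state's coefficient on |100> equals sqrt(2)*I/2.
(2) The expectation value of ZXI is 0.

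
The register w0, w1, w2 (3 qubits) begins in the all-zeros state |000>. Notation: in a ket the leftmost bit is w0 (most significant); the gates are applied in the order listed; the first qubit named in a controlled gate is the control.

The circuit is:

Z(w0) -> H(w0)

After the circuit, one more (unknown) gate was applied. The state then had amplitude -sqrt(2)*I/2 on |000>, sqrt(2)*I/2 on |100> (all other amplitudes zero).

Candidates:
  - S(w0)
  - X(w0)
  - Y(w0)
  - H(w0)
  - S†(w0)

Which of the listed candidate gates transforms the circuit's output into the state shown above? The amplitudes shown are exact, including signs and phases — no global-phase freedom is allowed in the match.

The unique candidate consistent with the amplitudes is Y(w0).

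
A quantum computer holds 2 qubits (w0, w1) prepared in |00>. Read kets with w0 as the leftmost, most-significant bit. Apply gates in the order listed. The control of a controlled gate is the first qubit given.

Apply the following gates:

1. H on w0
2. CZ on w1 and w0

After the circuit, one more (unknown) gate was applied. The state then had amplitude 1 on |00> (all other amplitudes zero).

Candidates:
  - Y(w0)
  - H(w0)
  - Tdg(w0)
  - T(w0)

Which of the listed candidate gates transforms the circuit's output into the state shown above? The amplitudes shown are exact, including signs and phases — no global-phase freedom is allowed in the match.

The applied gate was H(w0).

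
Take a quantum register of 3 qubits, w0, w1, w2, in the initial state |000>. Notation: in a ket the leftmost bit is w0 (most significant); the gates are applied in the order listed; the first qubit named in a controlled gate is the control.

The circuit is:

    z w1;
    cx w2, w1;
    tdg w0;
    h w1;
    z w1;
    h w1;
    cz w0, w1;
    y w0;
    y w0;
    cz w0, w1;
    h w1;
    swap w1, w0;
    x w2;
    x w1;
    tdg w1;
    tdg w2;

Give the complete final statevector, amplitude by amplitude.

After the circuit, the state carries amplitude -sqrt(2)*I/2 on |011>, sqrt(2)*I/2 on |111>, and 0 on every other basis state. Key observation: gates 6-11 undo each other exactly, leaving only the rest of the circuit to track.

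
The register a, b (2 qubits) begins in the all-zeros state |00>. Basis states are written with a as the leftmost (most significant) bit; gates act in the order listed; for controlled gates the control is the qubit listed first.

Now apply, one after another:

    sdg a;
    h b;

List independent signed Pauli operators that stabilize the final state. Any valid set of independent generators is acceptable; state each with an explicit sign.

The stabilizer group can be generated by +IX, +ZI, among other valid generating sets.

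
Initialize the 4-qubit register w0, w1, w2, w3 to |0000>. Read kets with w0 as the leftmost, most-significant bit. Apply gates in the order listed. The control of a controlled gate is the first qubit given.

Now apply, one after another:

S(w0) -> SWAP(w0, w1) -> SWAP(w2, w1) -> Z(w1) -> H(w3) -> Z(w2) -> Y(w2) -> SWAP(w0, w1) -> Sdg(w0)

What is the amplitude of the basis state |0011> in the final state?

The amplitude on |0011> is sqrt(2)*I/2.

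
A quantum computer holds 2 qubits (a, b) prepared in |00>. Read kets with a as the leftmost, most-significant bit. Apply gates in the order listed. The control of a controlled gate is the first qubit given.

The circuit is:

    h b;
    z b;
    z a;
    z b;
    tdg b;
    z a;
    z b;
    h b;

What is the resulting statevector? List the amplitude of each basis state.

The final amplitudes are 1/2 + exp(3*I*pi/4)/2 on |00>, 1/2 - exp(3*I*pi/4)/2 on |01>, 0 on |10>, 0 on |11>.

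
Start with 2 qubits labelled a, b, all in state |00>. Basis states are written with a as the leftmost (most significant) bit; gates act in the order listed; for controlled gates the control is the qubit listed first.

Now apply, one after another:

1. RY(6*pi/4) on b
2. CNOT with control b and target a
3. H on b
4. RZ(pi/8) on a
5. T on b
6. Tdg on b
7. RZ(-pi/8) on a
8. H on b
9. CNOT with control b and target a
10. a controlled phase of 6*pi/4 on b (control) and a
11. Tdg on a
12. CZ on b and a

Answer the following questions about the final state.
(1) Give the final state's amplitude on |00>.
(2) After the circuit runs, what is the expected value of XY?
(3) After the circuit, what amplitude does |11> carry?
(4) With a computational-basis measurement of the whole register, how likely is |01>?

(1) |00> carries amplitude -sqrt(2)/2 in the final state. Key observation: steps 2-9 multiply out to the identity, so the circuit reduces to the remaining gates.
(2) In the final state, XY has expectation 0.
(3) The final state's coefficient on |11> equals 0.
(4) A full measurement returns |01> with probability 1/2.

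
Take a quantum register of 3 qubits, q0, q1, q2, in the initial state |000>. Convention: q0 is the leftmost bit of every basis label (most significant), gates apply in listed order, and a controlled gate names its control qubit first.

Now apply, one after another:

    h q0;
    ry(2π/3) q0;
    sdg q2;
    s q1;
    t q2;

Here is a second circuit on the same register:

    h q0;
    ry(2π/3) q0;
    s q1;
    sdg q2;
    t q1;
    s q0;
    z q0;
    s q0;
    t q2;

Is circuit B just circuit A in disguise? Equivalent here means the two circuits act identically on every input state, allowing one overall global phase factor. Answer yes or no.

No: there is an input state on which the two circuits produce genuinely different outputs (not merely differing by a phase).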